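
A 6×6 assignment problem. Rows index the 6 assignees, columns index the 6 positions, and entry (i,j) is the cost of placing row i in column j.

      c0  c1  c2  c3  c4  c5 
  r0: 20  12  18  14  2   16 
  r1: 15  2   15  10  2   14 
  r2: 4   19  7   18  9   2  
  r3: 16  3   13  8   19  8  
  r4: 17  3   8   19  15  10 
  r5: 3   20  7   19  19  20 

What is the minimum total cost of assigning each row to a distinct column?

optimal assignment: row0→col4 (cost 2), row1→col1 (cost 2), row2→col5 (cost 2), row3→col3 (cost 8), row4→col2 (cost 8), row5→col0 (cost 3)
total = 2 + 2 + 2 + 8 + 8 + 3 = 25

Minimum assignment cost: 25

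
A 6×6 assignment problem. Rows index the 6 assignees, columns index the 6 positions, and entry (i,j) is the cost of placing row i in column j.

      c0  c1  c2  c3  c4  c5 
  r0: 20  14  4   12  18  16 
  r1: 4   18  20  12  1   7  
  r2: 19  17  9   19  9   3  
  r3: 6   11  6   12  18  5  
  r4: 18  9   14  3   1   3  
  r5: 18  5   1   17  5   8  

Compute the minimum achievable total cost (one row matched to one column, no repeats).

optimal assignment: row0→col2 (cost 4), row1→col4 (cost 1), row2→col5 (cost 3), row3→col0 (cost 6), row4→col3 (cost 3), row5→col1 (cost 5)
total = 4 + 1 + 3 + 6 + 3 + 5 = 22

Minimum assignment cost: 22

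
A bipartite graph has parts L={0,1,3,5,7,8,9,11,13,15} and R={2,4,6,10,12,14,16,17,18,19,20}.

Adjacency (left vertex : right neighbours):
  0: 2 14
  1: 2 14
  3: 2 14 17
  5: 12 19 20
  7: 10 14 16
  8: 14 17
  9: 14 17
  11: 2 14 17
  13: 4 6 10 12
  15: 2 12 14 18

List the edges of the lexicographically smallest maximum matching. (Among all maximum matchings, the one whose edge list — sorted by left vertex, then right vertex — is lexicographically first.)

Lex-smallest maximum matching: {(0,2), (1,14), (3,17), (5,12), (7,10), (13,4), (15,18)}

|M| = 7 (so the lex-smallest maximum matching has 7 edges)
process left vertices in ascending order; for each, take the smallest-labelled available neighbour that still permits 7 edges overall, or leave it unmatched if none does
lex-smallest matching: {0-2, 1-14, 3-17, 5-12, 7-10, 13-4, 15-18}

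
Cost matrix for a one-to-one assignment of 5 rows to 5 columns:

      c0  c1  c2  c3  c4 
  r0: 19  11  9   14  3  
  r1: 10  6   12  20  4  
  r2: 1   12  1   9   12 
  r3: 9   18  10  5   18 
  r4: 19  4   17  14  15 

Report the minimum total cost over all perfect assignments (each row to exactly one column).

Minimum assignment cost: 23

one of 2 optimal assignments: row0→col2 (cost 9), row1→col4 (cost 4), row2→col0 (cost 1), row3→col3 (cost 5), row4→col1 (cost 4)
total = 9 + 4 + 1 + 5 + 4 = 23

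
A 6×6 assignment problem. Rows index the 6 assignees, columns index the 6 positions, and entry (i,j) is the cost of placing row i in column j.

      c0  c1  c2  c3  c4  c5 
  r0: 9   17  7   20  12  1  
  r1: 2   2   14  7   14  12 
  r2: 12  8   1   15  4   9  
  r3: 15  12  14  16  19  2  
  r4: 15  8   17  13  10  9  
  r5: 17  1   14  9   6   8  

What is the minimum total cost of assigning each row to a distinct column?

Minimum assignment cost: 29

optimal assignment: row0→col2 (cost 7), row1→col0 (cost 2), row2→col4 (cost 4), row3→col5 (cost 2), row4→col3 (cost 13), row5→col1 (cost 1)
total = 7 + 2 + 4 + 2 + 13 + 1 = 29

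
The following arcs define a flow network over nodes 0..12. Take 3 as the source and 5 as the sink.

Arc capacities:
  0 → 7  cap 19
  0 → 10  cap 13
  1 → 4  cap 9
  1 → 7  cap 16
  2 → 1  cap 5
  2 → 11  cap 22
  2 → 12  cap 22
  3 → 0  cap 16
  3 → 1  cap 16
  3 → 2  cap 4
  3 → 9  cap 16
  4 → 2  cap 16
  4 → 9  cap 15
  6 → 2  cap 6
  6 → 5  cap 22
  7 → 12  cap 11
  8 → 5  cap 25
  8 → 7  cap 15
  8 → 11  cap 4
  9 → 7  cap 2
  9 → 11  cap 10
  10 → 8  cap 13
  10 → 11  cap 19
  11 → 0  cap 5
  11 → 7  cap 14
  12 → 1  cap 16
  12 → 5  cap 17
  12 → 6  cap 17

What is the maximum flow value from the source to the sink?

augment #1: 3→2→12→5 bottleneck 4, total now 4
augment #2: 3→0→7→12→5 bottleneck 11, total now 15
augment #3: 3→0→10→8→5 bottleneck 5, total now 20
augment #4: 3→1→4→2→12→5 bottleneck 2, total now 22
augment #5: 3→1→4→2→12→6→5 bottleneck 7, total now 29
augment #6: 3→1→7→0→10→8→5 bottleneck 7, total now 36
augment #7: 3→9→7→0→10→8→5 bottleneck 1, total now 37

Maximum flow value: 37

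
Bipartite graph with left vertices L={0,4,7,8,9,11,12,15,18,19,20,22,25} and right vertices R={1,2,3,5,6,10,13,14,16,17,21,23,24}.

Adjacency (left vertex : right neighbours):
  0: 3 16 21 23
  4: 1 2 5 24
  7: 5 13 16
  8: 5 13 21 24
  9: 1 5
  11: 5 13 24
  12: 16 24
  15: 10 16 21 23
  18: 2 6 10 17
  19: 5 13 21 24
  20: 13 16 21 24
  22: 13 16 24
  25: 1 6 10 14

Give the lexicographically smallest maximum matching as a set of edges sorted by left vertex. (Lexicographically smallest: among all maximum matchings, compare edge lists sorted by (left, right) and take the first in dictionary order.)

Lex-smallest maximum matching: {(0,3), (4,2), (7,5), (8,13), (9,1), (11,24), (12,16), (15,10), (18,6), (19,21), (25,14)}

|M| = 11 (so the lex-smallest maximum matching has 11 edges)
process left vertices in ascending order; for each, take the smallest-labelled available neighbour that still permits 11 edges overall, or leave it unmatched if none does
lex-smallest matching: {0-3, 4-2, 7-5, 8-13, 9-1, 11-24, 12-16, 15-10, 18-6, 19-21, 25-14}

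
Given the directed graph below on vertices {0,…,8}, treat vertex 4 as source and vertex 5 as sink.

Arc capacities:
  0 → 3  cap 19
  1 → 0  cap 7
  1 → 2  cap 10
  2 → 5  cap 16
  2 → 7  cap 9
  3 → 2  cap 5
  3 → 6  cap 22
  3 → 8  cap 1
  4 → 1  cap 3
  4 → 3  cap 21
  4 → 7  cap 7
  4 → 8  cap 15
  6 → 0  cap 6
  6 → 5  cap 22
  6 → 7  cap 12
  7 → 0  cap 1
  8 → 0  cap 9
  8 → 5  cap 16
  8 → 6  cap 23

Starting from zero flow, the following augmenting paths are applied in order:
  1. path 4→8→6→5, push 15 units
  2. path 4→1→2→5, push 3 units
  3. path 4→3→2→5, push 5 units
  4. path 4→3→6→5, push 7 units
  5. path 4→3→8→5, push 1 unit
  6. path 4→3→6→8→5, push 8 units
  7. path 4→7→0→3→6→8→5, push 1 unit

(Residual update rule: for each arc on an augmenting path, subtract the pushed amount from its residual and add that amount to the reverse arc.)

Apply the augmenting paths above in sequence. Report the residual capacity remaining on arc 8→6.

after path 1 (4→8→6→5, push 15): res(8,6)=8
after path 2 (4→1→2→5, push 3): res(8,6)=8
after path 3 (4→3→2→5, push 5): res(8,6)=8
after path 4 (4→3→6→5, push 7): res(8,6)=8
after path 5 (4→3→8→5, push 1): res(8,6)=8
after path 6 (4→3→6→8→5, push 8): res(8,6)=16
after path 7 (4→7→0→3→6→8→5, push 1): res(8,6)=17

Residual capacity of (8,6): 17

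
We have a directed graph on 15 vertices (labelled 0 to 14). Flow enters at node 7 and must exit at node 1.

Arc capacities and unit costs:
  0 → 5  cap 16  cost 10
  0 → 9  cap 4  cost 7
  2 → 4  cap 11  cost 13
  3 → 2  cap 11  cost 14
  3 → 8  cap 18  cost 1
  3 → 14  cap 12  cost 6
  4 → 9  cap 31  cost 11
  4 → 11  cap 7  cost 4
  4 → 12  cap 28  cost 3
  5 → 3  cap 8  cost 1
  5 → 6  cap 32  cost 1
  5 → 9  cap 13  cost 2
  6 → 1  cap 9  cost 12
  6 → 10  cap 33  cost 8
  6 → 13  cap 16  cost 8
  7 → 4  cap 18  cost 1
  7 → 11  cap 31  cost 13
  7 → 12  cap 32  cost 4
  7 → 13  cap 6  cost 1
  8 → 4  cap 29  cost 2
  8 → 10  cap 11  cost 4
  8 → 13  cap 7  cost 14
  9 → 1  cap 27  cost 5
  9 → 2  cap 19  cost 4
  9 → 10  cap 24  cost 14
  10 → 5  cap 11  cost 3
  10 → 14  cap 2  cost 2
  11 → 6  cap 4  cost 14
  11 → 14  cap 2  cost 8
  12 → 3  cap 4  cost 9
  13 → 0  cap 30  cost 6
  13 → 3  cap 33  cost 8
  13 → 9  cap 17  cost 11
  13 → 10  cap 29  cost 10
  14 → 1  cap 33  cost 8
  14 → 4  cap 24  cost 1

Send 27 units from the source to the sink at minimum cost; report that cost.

Minimum cost for 27 units: 489

shortest-cost path #1: 7→13→9→1 push 6 @ unit cost 17 (adds 102)
shortest-cost path #2: 7→4→9→1 push 18 @ unit cost 17 (adds 306)
shortest-cost path #3: 7→12→3→14→1 push 3 @ unit cost 27 (adds 81)
total cost = 489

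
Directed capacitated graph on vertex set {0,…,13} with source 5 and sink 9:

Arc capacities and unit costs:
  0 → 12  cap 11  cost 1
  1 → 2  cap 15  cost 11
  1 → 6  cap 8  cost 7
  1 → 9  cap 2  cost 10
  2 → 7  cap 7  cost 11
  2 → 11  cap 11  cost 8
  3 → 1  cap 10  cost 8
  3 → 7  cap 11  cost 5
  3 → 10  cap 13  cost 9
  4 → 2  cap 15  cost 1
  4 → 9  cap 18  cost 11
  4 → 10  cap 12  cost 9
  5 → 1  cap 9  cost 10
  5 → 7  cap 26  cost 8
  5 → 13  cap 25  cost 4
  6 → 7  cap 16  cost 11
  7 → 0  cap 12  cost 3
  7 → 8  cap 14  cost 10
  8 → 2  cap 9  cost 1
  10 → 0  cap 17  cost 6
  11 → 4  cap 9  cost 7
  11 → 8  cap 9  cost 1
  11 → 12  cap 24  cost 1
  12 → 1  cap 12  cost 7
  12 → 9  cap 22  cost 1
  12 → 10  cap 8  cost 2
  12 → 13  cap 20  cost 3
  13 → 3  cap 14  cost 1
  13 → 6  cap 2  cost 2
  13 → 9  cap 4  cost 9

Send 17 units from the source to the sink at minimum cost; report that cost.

Minimum cost for 17 units: 235

shortest-cost path #1: 5→13→9 push 4 @ unit cost 13 (adds 52)
shortest-cost path #2: 5→7→0→12→9 push 11 @ unit cost 13 (adds 143)
shortest-cost path #3: 5→1→9 push 2 @ unit cost 20 (adds 40)
total cost = 235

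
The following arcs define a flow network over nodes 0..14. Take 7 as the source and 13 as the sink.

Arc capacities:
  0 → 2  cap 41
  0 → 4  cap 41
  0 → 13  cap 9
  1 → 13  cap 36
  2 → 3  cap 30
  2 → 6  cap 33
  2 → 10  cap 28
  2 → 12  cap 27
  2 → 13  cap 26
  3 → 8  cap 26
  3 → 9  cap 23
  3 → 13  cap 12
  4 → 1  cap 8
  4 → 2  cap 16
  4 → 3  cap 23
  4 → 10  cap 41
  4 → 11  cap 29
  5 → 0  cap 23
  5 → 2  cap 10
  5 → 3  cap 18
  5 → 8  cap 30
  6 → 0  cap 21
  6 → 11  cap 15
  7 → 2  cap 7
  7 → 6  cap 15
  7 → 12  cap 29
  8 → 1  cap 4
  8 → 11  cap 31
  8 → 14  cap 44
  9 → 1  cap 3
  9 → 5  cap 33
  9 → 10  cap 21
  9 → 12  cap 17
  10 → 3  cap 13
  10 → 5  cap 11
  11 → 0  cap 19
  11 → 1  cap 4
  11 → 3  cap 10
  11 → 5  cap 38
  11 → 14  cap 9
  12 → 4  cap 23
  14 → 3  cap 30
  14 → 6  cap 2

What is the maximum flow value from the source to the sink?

Maximum flow value: 45

augment #1: 7→2→13 bottleneck 7, total now 7
augment #2: 7→6→0→13 bottleneck 9, total now 16
augment #3: 7→6→0→2→13 bottleneck 6, total now 22
augment #4: 7→12→4→1→13 bottleneck 8, total now 30
augment #5: 7→12→4→2→13 bottleneck 13, total now 43
augment #6: 7→12→4→3→13 bottleneck 2, total now 45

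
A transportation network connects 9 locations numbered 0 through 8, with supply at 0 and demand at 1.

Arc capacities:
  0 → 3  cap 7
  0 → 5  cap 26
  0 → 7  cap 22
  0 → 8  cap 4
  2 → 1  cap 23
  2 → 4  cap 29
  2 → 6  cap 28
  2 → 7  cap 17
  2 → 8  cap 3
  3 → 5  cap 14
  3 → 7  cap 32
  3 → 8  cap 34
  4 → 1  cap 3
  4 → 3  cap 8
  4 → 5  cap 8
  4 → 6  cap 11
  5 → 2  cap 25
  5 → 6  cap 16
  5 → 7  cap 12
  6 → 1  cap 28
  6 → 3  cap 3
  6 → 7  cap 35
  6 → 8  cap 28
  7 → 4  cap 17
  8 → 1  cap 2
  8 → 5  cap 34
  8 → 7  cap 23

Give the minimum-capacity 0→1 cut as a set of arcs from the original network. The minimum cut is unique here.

Min-cut arcs: {(0,3), (0,5), (0,8), (7,4)} (total capacity 54)

augment #1: 0→8→1 push 2
augment #2: 0→5→2→1 push 23
augment #3: 0→5→6→1 push 3
augment #4: 0→7→4→1 push 3
augment #5: 0→3→5→6→1 push 7
augment #6: 0→7→4→6→1 push 11
augment #7: 0→8→5→6→1 push 2
augment #8: 0→7→4→5→6→1 push 3
max flow = 54; residual-reachable set from 0 gives S-side
cut edges (S→T): {(0,3), (0,5), (0,8), (7,4)} total cap 54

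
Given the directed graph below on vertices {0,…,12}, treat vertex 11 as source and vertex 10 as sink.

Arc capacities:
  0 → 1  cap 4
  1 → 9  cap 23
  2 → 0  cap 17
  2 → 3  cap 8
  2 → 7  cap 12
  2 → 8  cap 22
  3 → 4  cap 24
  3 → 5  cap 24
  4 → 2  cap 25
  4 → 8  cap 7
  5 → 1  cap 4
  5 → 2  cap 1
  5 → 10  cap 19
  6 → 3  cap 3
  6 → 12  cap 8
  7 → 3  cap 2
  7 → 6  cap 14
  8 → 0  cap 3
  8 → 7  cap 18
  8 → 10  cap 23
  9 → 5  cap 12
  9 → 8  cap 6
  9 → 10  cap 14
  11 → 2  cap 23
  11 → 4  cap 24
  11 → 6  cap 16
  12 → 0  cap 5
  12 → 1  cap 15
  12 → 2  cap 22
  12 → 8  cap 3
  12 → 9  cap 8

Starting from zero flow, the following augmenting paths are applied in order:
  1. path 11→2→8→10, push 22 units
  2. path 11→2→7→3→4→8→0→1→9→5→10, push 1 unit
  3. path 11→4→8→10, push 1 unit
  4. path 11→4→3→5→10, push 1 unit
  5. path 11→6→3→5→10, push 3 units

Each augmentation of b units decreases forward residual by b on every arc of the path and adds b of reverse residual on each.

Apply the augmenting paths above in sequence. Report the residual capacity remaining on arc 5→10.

Residual capacity of (5,10): 14

after path 1 (11→2→8→10, push 22): res(5,10)=19
after path 2 (11→2→7→3→4→8→0→1→9→5→10, push 1): res(5,10)=18
after path 3 (11→4→8→10, push 1): res(5,10)=18
after path 4 (11→4→3→5→10, push 1): res(5,10)=17
after path 5 (11→6→3→5→10, push 3): res(5,10)=14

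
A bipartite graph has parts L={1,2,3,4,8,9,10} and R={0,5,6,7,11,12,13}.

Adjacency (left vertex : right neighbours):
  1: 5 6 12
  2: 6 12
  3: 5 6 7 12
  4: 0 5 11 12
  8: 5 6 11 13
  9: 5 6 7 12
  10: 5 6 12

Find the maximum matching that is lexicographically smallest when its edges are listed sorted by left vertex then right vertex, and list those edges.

Lex-smallest maximum matching: {(1,5), (2,6), (3,7), (4,0), (8,11), (9,12)}

|M| = 6 (so the lex-smallest maximum matching has 6 edges)
process left vertices in ascending order; for each, take the smallest-labelled available neighbour that still permits 6 edges overall, or leave it unmatched if none does
lex-smallest matching: {1-5, 2-6, 3-7, 4-0, 8-11, 9-12}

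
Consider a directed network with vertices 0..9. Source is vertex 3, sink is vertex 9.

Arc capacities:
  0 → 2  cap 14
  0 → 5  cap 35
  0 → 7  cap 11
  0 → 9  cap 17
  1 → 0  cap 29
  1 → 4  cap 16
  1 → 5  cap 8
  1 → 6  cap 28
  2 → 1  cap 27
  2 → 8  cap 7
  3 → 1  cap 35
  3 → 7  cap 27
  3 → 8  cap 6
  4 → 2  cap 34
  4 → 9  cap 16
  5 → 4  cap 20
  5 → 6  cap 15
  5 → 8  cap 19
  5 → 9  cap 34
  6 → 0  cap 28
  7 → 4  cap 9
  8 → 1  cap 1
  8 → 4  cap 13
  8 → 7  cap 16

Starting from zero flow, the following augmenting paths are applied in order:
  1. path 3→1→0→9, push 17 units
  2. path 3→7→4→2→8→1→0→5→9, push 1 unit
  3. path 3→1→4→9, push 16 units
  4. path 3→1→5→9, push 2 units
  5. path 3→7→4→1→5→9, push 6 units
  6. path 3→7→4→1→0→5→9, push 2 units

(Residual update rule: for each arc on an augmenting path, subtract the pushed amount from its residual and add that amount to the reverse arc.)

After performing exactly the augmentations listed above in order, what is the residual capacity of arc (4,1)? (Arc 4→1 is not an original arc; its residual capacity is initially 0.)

Residual capacity of (4,1): 8

after path 1 (3→1→0→9, push 17): res(4,1)=0
after path 2 (3→7→4→2→8→1→0→5→9, push 1): res(4,1)=0
after path 3 (3→1→4→9, push 16): res(4,1)=16
after path 4 (3→1→5→9, push 2): res(4,1)=16
after path 5 (3→7→4→1→5→9, push 6): res(4,1)=10
after path 6 (3→7→4→1→0→5→9, push 2): res(4,1)=8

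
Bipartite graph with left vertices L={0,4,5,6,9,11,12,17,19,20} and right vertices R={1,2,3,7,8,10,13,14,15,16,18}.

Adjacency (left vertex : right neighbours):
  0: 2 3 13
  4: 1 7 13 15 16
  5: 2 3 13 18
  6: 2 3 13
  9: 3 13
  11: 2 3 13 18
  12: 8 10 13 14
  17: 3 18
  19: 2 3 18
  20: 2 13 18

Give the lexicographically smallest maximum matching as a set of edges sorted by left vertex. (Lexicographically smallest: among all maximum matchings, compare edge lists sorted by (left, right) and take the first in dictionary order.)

Lex-smallest maximum matching: {(0,2), (4,1), (5,3), (6,13), (11,18), (12,8)}

|M| = 6 (so the lex-smallest maximum matching has 6 edges)
process left vertices in ascending order; for each, take the smallest-labelled available neighbour that still permits 6 edges overall, or leave it unmatched if none does
lex-smallest matching: {0-2, 4-1, 5-3, 6-13, 11-18, 12-8}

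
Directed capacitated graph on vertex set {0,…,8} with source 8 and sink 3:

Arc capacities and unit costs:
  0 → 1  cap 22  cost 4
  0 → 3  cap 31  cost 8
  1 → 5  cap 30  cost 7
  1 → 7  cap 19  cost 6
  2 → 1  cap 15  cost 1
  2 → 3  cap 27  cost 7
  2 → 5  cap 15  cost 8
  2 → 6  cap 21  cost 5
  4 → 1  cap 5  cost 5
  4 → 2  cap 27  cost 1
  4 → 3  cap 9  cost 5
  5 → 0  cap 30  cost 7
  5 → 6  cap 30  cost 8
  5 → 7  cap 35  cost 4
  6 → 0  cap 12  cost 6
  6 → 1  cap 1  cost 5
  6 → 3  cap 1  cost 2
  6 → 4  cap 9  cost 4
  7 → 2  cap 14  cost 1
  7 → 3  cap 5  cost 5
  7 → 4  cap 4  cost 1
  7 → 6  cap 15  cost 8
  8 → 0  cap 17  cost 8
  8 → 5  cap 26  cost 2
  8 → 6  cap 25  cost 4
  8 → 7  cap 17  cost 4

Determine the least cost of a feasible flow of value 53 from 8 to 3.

shortest-cost path #1: 8→6→3 push 1 @ unit cost 6 (adds 6)
shortest-cost path #2: 8→7→3 push 5 @ unit cost 9 (adds 45)
shortest-cost path #3: 8→7→4→3 push 4 @ unit cost 10 (adds 40)
shortest-cost path #4: 8→7→2→3 push 8 @ unit cost 12 (adds 96)
shortest-cost path #5: 8→6→4→3 push 5 @ unit cost 13 (adds 65)
shortest-cost path #6: 8→5→7→2→3 push 6 @ unit cost 14 (adds 84)
shortest-cost path #7: 8→0→3 push 17 @ unit cost 16 (adds 272)
shortest-cost path #8: 8→6→4→2→3 push 4 @ unit cost 16 (adds 64)
shortest-cost path #9: 8→5→0→3 push 3 @ unit cost 17 (adds 51)
total cost = 723

Minimum cost for 53 units: 723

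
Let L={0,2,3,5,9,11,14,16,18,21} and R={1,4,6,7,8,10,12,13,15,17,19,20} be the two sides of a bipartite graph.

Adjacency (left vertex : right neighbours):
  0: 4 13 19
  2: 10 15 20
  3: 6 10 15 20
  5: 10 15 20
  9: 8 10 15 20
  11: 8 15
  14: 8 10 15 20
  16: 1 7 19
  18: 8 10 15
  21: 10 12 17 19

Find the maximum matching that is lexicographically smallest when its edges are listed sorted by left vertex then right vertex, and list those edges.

|M| = 8 (so the lex-smallest maximum matching has 8 edges)
process left vertices in ascending order; for each, take the smallest-labelled available neighbour that still permits 8 edges overall, or leave it unmatched if none does
lex-smallest matching: {0-4, 2-10, 3-6, 5-15, 9-8, 14-20, 16-1, 21-12}

Lex-smallest maximum matching: {(0,4), (2,10), (3,6), (5,15), (9,8), (14,20), (16,1), (21,12)}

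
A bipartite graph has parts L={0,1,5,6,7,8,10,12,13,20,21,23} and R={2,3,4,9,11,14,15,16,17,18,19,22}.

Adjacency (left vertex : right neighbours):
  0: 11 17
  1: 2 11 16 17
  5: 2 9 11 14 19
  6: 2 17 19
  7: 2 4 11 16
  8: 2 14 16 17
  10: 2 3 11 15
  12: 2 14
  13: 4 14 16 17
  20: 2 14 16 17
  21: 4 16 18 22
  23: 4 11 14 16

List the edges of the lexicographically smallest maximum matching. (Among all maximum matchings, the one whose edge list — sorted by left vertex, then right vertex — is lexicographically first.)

|M| = 10 (so the lex-smallest maximum matching has 10 edges)
process left vertices in ascending order; for each, take the smallest-labelled available neighbour that still permits 10 edges overall, or leave it unmatched if none does
lex-smallest matching: {0-11, 1-2, 5-9, 6-19, 7-4, 8-14, 10-3, 13-16, 20-17, 21-18}

Lex-smallest maximum matching: {(0,11), (1,2), (5,9), (6,19), (7,4), (8,14), (10,3), (13,16), (20,17), (21,18)}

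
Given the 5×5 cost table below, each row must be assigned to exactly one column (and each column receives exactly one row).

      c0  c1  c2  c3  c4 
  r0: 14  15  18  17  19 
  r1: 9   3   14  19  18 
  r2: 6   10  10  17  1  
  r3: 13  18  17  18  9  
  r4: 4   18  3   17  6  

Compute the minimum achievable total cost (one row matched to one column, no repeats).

Minimum assignment cost: 37

optimal assignment: row0→col3 (cost 17), row1→col1 (cost 3), row2→col4 (cost 1), row3→col0 (cost 13), row4→col2 (cost 3)
total = 17 + 3 + 1 + 13 + 3 = 37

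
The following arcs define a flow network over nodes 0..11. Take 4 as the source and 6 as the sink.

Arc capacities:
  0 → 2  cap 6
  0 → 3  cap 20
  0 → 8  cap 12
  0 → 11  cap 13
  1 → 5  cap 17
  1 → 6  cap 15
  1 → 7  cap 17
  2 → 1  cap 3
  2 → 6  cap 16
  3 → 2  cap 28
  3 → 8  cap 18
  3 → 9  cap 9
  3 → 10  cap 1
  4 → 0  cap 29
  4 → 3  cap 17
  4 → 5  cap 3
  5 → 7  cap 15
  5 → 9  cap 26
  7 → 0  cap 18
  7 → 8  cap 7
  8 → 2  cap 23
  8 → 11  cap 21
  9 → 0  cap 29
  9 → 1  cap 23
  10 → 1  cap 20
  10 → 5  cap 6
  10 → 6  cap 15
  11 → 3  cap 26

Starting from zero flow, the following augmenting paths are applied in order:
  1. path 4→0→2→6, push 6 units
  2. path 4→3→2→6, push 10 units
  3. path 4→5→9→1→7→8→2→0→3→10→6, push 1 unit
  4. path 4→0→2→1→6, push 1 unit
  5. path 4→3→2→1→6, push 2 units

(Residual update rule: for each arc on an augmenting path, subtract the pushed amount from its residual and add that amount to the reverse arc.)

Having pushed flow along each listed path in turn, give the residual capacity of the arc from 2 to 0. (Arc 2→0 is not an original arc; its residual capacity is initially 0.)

after path 1 (4→0→2→6, push 6): res(2,0)=6
after path 2 (4→3→2→6, push 10): res(2,0)=6
after path 3 (4→5→9→1→7→8→2→0→3→10→6, push 1): res(2,0)=5
after path 4 (4→0→2→1→6, push 1): res(2,0)=6
after path 5 (4→3→2→1→6, push 2): res(2,0)=6

Residual capacity of (2,0): 6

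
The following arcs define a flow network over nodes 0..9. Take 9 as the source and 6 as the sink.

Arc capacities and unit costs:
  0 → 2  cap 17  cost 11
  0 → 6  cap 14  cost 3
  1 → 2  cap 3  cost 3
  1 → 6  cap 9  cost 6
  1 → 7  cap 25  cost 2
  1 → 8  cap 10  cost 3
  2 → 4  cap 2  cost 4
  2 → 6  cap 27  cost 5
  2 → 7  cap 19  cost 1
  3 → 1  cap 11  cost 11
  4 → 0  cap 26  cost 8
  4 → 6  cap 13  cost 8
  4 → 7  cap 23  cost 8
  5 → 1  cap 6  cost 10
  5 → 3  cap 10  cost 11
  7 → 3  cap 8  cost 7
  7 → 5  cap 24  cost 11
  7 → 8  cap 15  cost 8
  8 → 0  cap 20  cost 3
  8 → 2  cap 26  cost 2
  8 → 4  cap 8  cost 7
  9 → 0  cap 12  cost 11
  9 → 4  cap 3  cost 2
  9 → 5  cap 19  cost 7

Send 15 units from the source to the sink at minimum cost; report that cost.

Minimum cost for 15 units: 198

shortest-cost path #1: 9→4→6 push 3 @ unit cost 10 (adds 30)
shortest-cost path #2: 9→0→6 push 12 @ unit cost 14 (adds 168)
total cost = 198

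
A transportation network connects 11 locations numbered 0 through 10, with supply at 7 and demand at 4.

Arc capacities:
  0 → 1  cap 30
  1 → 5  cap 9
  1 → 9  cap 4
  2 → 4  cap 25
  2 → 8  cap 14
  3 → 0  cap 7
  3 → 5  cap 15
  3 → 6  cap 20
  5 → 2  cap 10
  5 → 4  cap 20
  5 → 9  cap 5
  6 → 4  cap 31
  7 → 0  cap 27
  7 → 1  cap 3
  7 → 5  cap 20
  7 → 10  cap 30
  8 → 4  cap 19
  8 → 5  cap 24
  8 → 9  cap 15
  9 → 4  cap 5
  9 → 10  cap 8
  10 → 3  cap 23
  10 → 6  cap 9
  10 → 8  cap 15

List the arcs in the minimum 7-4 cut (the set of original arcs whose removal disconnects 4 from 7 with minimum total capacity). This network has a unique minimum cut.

Min-cut arcs: {(1,5), (1,9), (7,5), (7,10)} (total capacity 63)

augment #1: 7→5→4 push 20
augment #2: 7→1→9→4 push 3
augment #3: 7→10→6→4 push 9
augment #4: 7→10→8→4 push 15
augment #5: 7→0→1→9→4 push 1
augment #6: 7→10→3→6→4 push 6
augment #7: 7→0→1→5→2→4 push 9
max flow = 63; residual-reachable set from 7 gives S-side
cut edges (S→T): {(1,5), (1,9), (7,5), (7,10)} total cap 63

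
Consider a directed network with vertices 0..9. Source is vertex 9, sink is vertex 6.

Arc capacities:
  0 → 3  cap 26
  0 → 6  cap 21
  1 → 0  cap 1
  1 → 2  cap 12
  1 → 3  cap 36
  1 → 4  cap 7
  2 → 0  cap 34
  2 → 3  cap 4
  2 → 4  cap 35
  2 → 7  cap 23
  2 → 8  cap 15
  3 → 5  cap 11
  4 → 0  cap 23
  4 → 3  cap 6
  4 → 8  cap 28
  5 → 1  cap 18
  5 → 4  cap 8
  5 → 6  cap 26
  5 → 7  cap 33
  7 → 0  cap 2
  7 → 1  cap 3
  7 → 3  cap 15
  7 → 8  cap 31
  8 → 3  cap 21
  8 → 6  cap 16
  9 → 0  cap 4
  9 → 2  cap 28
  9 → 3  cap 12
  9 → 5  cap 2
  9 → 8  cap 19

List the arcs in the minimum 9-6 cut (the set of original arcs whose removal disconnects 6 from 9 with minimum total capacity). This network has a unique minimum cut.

Min-cut arcs: {(0,6), (3,5), (8,6), (9,5)} (total capacity 50)

augment #1: 9→0→6 push 4
augment #2: 9→5→6 push 2
augment #3: 9→8→6 push 16
augment #4: 9→2→0→6 push 17
augment #5: 9→3→5→6 push 11
max flow = 50; residual-reachable set from 9 gives S-side
cut edges (S→T): {(0,6), (3,5), (8,6), (9,5)} total cap 50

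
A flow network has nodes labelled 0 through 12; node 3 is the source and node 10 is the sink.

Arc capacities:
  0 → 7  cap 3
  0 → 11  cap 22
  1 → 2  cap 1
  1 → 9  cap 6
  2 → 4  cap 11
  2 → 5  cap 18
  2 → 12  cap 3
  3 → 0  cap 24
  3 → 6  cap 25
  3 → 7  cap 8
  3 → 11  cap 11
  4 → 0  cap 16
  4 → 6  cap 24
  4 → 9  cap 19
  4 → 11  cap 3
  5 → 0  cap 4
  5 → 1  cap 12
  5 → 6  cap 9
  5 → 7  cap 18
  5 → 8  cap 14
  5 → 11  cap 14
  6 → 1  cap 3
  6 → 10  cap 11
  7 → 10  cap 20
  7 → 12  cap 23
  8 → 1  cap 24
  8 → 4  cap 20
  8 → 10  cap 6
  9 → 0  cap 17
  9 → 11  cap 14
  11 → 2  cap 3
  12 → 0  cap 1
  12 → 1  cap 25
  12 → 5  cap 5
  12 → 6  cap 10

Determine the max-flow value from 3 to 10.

Maximum flow value: 26

augment #1: 3→6→10 bottleneck 11, total now 11
augment #2: 3→7→10 bottleneck 8, total now 19
augment #3: 3→0→7→10 bottleneck 3, total now 22
augment #4: 3→11→2→5→7→10 bottleneck 3, total now 25
augment #5: 3→6→1→2→5→7→10 bottleneck 1, total now 26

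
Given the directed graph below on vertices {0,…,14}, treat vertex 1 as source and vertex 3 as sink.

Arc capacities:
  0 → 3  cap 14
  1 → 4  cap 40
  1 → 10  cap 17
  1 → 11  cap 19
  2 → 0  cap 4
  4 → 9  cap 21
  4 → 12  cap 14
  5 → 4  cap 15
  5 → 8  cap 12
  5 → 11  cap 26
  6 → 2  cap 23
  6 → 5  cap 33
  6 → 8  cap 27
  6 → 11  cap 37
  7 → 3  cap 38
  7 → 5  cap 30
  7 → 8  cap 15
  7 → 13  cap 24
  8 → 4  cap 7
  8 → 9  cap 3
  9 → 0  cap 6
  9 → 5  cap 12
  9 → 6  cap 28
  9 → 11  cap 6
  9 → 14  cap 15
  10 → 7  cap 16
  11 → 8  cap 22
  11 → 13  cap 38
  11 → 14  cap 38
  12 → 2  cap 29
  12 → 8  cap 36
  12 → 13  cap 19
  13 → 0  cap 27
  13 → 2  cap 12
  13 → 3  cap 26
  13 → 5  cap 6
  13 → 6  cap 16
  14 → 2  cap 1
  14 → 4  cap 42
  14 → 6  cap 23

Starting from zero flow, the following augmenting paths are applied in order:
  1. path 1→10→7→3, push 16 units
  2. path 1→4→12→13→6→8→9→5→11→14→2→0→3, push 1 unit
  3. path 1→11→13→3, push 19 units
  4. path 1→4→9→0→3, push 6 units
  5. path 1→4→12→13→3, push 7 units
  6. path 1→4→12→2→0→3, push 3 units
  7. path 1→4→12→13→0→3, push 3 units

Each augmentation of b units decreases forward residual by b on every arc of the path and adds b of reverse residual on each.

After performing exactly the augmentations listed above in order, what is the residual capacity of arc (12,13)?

after path 1 (1→10→7→3, push 16): res(12,13)=19
after path 2 (1→4→12→13→6→8→9→5→11→14→2→0→3, push 1): res(12,13)=18
after path 3 (1→11→13→3, push 19): res(12,13)=18
after path 4 (1→4→9→0→3, push 6): res(12,13)=18
after path 5 (1→4→12→13→3, push 7): res(12,13)=11
after path 6 (1→4→12→2→0→3, push 3): res(12,13)=11
after path 7 (1→4→12→13→0→3, push 3): res(12,13)=8

Residual capacity of (12,13): 8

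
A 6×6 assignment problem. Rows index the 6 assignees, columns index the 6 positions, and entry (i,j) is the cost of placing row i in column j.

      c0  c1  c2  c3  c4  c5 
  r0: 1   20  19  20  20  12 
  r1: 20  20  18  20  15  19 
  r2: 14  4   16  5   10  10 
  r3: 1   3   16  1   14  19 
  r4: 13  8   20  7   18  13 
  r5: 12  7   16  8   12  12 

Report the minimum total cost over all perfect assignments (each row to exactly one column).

Minimum assignment cost: 49

optimal assignment: row0→col0 (cost 1), row1→col2 (cost 18), row2→col1 (cost 4), row3→col3 (cost 1), row4→col5 (cost 13), row5→col4 (cost 12)
total = 1 + 18 + 4 + 1 + 13 + 12 = 49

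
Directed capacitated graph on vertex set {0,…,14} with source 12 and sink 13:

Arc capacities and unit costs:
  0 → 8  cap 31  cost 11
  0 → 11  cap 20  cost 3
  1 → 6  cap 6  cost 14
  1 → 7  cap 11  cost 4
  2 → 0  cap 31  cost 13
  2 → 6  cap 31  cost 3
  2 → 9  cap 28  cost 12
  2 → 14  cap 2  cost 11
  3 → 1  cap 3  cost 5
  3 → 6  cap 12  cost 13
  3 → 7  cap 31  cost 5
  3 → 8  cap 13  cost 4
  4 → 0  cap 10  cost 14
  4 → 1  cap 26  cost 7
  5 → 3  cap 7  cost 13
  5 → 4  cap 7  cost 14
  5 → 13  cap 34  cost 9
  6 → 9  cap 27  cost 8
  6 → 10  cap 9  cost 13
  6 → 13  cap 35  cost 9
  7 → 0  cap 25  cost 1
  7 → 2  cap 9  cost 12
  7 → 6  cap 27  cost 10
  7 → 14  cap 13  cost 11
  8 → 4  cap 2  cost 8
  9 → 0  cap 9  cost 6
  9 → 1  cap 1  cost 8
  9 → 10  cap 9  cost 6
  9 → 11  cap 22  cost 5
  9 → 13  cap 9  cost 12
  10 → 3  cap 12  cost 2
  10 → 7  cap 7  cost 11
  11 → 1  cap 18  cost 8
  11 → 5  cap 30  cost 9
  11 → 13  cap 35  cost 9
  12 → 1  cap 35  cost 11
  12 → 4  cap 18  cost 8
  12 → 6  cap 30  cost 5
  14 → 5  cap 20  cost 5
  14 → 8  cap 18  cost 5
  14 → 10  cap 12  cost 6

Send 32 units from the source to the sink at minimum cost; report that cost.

shortest-cost path #1: 12→6→13 push 30 @ unit cost 14 (adds 420)
shortest-cost path #2: 12→1→7→0→11→13 push 2 @ unit cost 28 (adds 56)
total cost = 476

Minimum cost for 32 units: 476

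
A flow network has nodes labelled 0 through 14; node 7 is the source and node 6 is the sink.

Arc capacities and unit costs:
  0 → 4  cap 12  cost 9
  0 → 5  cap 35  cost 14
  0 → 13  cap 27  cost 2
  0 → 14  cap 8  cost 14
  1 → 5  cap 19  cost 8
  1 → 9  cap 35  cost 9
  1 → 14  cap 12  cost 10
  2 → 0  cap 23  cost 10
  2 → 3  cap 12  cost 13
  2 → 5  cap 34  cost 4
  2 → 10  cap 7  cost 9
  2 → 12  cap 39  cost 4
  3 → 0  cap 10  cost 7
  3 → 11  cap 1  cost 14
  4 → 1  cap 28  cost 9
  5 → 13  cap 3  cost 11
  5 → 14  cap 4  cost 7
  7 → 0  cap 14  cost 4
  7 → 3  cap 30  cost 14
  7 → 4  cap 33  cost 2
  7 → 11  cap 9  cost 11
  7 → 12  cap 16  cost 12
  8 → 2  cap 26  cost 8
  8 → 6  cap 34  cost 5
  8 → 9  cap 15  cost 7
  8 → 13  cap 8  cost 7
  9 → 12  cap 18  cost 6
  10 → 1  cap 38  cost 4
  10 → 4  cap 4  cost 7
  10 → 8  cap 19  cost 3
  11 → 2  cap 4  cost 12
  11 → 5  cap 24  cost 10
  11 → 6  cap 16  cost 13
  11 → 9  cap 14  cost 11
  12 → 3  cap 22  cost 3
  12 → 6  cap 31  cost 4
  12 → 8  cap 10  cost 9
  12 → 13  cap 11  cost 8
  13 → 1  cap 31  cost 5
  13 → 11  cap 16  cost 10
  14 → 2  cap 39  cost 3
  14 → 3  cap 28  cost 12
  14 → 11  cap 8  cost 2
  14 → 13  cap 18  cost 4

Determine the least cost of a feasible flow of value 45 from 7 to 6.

Minimum cost for 45 units: 1058

shortest-cost path #1: 7→12→6 push 16 @ unit cost 16 (adds 256)
shortest-cost path #2: 7→11→6 push 9 @ unit cost 24 (adds 216)
shortest-cost path #3: 7→0→13→11→6 push 7 @ unit cost 29 (adds 203)
shortest-cost path #4: 7→0→14→2→12→6 push 7 @ unit cost 29 (adds 203)
shortest-cost path #5: 7→4→1→9→12→6 push 6 @ unit cost 30 (adds 180)
total cost = 1058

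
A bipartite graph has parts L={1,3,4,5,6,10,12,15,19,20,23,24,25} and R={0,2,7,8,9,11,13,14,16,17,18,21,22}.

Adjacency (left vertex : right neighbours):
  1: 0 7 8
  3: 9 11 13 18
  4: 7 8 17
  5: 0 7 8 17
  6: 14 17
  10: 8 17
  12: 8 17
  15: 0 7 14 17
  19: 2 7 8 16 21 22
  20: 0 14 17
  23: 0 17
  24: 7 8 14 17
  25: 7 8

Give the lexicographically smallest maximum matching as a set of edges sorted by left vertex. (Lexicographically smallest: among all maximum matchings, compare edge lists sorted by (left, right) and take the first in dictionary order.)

Lex-smallest maximum matching: {(1,0), (3,9), (4,7), (5,8), (6,14), (10,17), (19,2)}

|M| = 7 (so the lex-smallest maximum matching has 7 edges)
process left vertices in ascending order; for each, take the smallest-labelled available neighbour that still permits 7 edges overall, or leave it unmatched if none does
lex-smallest matching: {1-0, 3-9, 4-7, 5-8, 6-14, 10-17, 19-2}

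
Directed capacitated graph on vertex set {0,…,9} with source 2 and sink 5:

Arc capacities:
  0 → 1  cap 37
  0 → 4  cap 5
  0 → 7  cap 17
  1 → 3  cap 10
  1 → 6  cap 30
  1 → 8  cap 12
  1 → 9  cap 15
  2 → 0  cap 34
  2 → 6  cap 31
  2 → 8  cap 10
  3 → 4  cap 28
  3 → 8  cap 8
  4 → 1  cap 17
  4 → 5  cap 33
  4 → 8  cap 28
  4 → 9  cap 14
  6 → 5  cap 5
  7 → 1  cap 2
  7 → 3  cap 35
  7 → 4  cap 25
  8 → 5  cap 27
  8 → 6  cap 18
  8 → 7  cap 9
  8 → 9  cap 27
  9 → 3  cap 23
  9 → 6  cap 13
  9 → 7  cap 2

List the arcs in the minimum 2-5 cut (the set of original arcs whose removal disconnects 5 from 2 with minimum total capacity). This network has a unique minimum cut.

Min-cut arcs: {(2,0), (2,8), (6,5)} (total capacity 49)

augment #1: 2→6→5 push 5
augment #2: 2→8→5 push 10
augment #3: 2→0→4→5 push 5
augment #4: 2→0→1→8→5 push 12
augment #5: 2→0→7→4→5 push 17
max flow = 49; residual-reachable set from 2 gives S-side
cut edges (S→T): {(2,0), (2,8), (6,5)} total cap 49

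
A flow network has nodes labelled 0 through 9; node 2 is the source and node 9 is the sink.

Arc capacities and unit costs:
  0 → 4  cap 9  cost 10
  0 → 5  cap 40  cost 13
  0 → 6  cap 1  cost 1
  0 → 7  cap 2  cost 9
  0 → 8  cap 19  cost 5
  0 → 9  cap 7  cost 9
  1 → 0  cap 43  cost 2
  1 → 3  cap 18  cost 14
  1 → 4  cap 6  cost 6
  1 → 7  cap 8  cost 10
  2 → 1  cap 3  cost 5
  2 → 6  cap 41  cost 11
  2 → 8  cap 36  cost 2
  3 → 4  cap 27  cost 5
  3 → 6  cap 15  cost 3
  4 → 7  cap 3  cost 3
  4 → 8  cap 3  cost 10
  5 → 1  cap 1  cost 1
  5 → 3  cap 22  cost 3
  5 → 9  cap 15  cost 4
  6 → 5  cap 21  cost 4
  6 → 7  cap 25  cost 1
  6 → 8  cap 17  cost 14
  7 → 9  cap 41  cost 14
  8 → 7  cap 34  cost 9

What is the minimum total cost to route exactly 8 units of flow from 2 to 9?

Minimum cost for 8 units: 143

shortest-cost path #1: 2→1→0→9 push 3 @ unit cost 16 (adds 48)
shortest-cost path #2: 2→6→5→9 push 5 @ unit cost 19 (adds 95)
total cost = 143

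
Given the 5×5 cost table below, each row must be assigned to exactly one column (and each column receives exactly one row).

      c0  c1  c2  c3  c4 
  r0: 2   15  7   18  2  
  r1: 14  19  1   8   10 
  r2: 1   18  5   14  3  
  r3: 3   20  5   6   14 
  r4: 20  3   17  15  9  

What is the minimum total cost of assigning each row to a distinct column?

optimal assignment: row0→col4 (cost 2), row1→col2 (cost 1), row2→col0 (cost 1), row3→col3 (cost 6), row4→col1 (cost 3)
total = 2 + 1 + 1 + 6 + 3 = 13

Minimum assignment cost: 13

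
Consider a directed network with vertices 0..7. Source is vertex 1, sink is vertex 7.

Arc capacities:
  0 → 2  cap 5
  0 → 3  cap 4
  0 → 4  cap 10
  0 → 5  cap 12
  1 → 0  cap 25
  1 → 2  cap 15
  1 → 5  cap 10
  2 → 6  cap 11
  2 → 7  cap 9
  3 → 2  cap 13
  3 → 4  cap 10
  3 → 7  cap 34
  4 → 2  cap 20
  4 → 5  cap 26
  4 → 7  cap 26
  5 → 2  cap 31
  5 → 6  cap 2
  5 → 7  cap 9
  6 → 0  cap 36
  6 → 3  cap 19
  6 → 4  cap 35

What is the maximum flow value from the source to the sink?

Maximum flow value: 45

augment #1: 1→2→7 bottleneck 9, total now 9
augment #2: 1→5→7 bottleneck 9, total now 18
augment #3: 1→0→3→7 bottleneck 4, total now 22
augment #4: 1→0→4→7 bottleneck 10, total now 32
augment #5: 1→2→6→3→7 bottleneck 6, total now 38
augment #6: 1→5→6→3→7 bottleneck 1, total now 39
augment #7: 1→0→2→6→3→7 bottleneck 5, total now 44
augment #8: 1→0→5→6→3→7 bottleneck 1, total now 45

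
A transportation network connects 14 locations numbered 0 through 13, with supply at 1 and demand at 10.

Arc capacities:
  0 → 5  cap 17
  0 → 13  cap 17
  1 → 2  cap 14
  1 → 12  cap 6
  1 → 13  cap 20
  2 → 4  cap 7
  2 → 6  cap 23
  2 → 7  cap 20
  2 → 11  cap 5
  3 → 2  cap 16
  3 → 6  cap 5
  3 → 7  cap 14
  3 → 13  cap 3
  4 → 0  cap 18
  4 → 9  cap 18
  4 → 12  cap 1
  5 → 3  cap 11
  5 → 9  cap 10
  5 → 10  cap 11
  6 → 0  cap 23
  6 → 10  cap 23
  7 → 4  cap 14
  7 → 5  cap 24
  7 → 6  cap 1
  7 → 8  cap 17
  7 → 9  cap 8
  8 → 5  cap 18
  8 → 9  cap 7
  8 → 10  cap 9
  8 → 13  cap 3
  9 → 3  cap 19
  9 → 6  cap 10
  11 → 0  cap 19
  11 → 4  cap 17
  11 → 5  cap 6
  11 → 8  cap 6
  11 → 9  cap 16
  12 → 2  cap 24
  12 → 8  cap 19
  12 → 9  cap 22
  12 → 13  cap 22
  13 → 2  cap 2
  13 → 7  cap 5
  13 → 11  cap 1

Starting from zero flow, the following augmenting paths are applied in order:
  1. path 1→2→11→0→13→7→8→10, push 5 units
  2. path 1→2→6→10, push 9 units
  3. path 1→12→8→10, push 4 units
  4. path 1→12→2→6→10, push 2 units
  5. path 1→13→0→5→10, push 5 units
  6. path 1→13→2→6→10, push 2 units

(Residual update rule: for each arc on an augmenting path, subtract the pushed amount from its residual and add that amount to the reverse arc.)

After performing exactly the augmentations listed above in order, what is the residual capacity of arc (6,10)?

Residual capacity of (6,10): 10

after path 1 (1→2→11→0→13→7→8→10, push 5): res(6,10)=23
after path 2 (1→2→6→10, push 9): res(6,10)=14
after path 3 (1→12→8→10, push 4): res(6,10)=14
after path 4 (1→12→2→6→10, push 2): res(6,10)=12
after path 5 (1→13→0→5→10, push 5): res(6,10)=12
after path 6 (1→13→2→6→10, push 2): res(6,10)=10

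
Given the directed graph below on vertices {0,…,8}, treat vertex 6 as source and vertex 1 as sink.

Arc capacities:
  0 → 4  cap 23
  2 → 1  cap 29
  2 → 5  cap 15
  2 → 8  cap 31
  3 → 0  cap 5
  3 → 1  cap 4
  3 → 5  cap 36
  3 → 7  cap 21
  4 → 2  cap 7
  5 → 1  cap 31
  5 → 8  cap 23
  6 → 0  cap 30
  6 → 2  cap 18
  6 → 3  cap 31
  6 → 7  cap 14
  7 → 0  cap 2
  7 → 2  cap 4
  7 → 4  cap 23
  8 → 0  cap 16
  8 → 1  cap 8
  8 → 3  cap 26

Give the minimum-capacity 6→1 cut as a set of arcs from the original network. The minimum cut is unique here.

augment #1: 6→2→1 push 18
augment #2: 6→3→1 push 4
augment #3: 6→3→5→1 push 27
augment #4: 6→7→2→1 push 4
augment #5: 6→0→4→2→1 push 7
max flow = 60; residual-reachable set from 6 gives S-side
cut edges (S→T): {(4,2), (6,2), (6,3), (7,2)} total cap 60

Min-cut arcs: {(4,2), (6,2), (6,3), (7,2)} (total capacity 60)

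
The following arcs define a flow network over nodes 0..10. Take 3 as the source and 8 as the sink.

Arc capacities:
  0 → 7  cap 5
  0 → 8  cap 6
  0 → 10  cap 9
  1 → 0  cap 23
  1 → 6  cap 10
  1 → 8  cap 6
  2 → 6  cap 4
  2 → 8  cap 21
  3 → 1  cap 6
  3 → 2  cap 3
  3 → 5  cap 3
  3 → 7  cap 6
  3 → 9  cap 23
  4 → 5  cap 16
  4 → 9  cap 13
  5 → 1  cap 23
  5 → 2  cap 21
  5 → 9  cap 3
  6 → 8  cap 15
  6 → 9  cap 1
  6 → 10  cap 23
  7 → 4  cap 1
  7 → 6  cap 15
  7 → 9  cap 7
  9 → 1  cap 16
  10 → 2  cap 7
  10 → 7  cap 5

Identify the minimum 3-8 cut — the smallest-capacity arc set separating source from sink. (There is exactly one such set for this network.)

augment #1: 3→1→8 push 6
augment #2: 3→2→8 push 3
augment #3: 3→5→2→8 push 3
augment #4: 3→7→6→8 push 6
augment #5: 3→9→1→0→8 push 6
augment #6: 3→9→1→6→8 push 9
augment #7: 3→9→1→0→10→2→8 push 1
max flow = 34; residual-reachable set from 3 gives S-side
cut edges (S→T): {(3,1), (3,2), (3,5), (3,7), (9,1)} total cap 34

Min-cut arcs: {(3,1), (3,2), (3,5), (3,7), (9,1)} (total capacity 34)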